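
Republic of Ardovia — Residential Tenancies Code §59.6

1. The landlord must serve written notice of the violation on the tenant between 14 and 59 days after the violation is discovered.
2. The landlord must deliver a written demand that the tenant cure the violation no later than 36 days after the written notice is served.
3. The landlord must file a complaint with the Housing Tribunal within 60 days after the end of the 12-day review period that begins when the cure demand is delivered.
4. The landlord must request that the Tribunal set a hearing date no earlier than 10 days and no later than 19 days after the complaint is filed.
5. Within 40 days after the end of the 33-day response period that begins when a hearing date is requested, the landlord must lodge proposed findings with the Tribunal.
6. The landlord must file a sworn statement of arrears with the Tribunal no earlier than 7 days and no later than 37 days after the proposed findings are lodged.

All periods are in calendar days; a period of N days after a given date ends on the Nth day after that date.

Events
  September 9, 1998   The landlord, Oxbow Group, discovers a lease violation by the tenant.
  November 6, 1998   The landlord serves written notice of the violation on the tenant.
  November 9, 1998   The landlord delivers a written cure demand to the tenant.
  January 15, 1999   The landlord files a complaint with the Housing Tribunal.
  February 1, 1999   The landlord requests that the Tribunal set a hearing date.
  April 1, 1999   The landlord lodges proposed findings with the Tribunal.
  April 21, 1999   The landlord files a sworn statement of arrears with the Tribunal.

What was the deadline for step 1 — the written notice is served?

November 7, 1998

Step 1 runs from September 9, 1998, when the violation is discovered. The window is 14–59 days after September 9, 1998; it closes on November 7, 1998.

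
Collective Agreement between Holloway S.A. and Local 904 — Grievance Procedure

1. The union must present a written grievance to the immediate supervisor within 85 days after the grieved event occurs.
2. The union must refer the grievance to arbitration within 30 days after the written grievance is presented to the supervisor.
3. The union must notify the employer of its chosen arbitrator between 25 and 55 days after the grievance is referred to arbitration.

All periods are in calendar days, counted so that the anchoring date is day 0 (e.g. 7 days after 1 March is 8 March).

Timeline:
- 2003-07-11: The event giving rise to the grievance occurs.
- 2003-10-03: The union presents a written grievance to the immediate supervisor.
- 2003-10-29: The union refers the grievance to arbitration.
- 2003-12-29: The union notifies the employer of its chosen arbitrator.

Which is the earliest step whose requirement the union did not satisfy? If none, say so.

Step 3

Step 1: 85 days after 2003-07-11 (when the grieved event occurs) is 2003-10-04; completed 2003-10-03, before the deadline.
Step 2: 30 days after 2003-10-03 (when the written grievance is presented to the supervisor) is 2003-11-02; 2003-10-29 is within that limit.
Step 3: the window is 25–55 days after 2003-10-29 (when the grievance is referred to arbitration), so 2003-11-23 through 2003-12-23; 2003-12-29 is 6 days past the end of the window.
Later steps need not be reached.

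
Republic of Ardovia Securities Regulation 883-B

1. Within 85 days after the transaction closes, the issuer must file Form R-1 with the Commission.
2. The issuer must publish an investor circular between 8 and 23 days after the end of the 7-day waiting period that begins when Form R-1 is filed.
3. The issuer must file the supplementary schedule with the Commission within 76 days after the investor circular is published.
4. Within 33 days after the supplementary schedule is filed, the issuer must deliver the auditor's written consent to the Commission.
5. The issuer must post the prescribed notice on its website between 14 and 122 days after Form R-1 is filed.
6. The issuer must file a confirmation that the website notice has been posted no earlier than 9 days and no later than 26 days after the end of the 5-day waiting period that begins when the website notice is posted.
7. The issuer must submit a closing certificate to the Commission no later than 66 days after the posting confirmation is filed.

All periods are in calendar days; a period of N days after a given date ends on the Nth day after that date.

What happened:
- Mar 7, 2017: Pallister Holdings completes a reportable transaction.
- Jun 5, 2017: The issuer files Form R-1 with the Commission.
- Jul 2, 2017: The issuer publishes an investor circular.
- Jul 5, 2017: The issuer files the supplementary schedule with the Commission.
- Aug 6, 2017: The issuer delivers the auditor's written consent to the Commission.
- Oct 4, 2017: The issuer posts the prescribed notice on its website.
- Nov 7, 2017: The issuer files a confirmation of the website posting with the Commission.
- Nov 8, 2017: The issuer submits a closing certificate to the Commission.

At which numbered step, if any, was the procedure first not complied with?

Step 1: 85 days after Mar 7, 2017 (when the transaction closes) is May 31, 2017; done Jun 5, 2017 — 5 days late.
No need to go further; step 1 was not satisfied.

Step 1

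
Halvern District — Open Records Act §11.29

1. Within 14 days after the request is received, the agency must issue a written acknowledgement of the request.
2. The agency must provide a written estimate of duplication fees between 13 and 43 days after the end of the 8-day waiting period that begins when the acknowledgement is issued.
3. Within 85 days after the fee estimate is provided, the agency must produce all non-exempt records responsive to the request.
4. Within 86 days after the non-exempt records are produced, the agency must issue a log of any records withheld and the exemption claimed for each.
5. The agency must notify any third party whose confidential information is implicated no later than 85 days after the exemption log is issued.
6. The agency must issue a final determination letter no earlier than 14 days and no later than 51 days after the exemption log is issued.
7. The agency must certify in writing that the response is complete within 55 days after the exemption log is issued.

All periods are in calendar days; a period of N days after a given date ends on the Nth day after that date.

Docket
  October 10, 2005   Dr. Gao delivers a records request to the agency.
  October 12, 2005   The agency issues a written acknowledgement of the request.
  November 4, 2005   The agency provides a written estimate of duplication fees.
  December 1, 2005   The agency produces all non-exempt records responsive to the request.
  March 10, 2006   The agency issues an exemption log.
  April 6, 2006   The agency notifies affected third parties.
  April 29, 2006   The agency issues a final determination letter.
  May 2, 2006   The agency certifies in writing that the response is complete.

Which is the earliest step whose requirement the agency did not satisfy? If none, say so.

Step 1 — counting 14 days from October 10, 2005 (when the request is received) gives a deadline of October 24, 2005; October 12, 2005 is within that limit.
Step 2 — 13 and 43 days from October 20, 2005 (end of the 8-day waiting period, which began when the acknowledgement is issued on October 12, 2005) are November 2, 2005 and December 2, 2005 respectively; November 4, 2005 falls inside that range.
Step 3 — counting 85 days from November 4, 2005 (when the fee estimate is provided) gives a deadline of January 28, 2006; done December 1, 2005 — timely.
Step 4 — counting 86 days from December 1, 2005 (when the non-exempt records are produced) gives a deadline of February 25, 2006; March 10, 2006 misses that deadline by 13 days.
Later steps need not be reached.

Step 4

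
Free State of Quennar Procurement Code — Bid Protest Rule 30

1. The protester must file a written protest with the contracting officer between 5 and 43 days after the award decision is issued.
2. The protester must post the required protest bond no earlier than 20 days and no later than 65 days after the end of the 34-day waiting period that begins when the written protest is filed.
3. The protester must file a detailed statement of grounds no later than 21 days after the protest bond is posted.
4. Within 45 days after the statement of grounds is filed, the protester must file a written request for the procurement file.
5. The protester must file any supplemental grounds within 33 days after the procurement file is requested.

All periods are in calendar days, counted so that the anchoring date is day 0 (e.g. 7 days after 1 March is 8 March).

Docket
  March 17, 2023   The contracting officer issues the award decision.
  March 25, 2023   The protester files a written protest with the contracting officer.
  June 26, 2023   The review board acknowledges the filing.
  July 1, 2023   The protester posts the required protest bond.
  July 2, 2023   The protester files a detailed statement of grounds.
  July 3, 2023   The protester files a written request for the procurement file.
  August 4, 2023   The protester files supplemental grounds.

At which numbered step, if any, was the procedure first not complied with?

Step 1 — 5 and 43 days from March 17, 2023 (when the award decision is issued) are March 22, 2023 and April 29, 2023 respectively; March 25, 2023 falls inside that range.
Step 2 — 20 and 65 days from April 28, 2023 (end of the 34-day waiting period, which began when the written protest is filed on March 25, 2023) are May 18, 2023 and July 2, 2023 respectively; July 1, 2023 falls inside that range.
Step 3 — counting 21 days from July 1, 2023 (when the protest bond is posted) gives a deadline of July 22, 2023; July 2, 2023 is within that limit.
Step 4 — counting 45 days from July 2, 2023 (when the statement of grounds is filed) gives a deadline of August 16, 2023; July 3, 2023 is within that limit.
Step 5 — counting 33 days from July 3, 2023 (when the procurement file is requested) gives a deadline of August 5, 2023; done August 4, 2023 — timely.

None — every step was satisfied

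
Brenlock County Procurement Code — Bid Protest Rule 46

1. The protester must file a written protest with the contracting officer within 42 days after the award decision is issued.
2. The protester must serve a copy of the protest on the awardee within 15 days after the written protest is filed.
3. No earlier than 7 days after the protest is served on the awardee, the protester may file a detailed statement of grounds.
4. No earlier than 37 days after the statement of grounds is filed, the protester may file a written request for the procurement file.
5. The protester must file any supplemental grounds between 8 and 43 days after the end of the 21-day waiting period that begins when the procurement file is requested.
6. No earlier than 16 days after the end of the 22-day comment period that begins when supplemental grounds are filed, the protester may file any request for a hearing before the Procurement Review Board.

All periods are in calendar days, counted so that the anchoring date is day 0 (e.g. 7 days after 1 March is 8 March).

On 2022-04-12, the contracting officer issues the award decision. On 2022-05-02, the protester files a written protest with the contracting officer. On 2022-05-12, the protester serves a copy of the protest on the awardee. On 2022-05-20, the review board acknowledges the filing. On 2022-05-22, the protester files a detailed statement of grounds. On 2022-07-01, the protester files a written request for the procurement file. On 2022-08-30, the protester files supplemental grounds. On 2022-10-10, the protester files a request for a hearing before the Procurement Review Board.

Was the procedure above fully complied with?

Yes

Step 1 — counting 42 days from 2022-04-12 (when the award decision is issued) gives a deadline of 2022-05-24; done 2022-05-02 — timely.
Step 2 — counting 15 days from 2022-05-02 (when the written protest is filed) gives a deadline of 2022-05-17; done 2022-05-12 — timely.
Step 3 — must wait 7 days from 2022-05-12 (when the protest is served on the awardee), so not before 2022-05-19; done 2022-05-22, after the minimum wait.
Step 4 — must wait 37 days from 2022-05-22 (when the statement of grounds is filed), so not before 2022-06-28; done 2022-07-01 — permitted.
Step 5 — 8 and 43 days from 2022-07-22 (end of the 21-day waiting period, which began when the procurement file is requested on 2022-07-01) are 2022-07-30 and 2022-09-03 respectively; 2022-08-30 falls inside that range.
Step 6 — must wait 16 days from 2022-09-21 (end of the 22-day comment period, which began when supplemental grounds are filed on 2022-08-30), so not before 2022-10-07; done 2022-10-10, after the minimum wait.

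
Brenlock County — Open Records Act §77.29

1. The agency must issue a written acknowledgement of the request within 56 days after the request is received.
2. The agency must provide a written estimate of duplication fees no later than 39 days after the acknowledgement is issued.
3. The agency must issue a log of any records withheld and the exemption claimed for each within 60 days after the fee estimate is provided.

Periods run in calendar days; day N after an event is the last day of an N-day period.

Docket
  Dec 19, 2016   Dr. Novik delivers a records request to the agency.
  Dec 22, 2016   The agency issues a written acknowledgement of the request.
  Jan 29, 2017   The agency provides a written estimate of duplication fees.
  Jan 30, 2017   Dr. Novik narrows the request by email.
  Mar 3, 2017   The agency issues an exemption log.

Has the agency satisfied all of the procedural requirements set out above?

Step 1: 56 days after Dec 19, 2016 (when the request is received) is Feb 13, 2017; Dec 22, 2016 is within that limit.
Step 2: 39 days after Dec 22, 2016 (when the acknowledgement is issued) is Jan 30, 2017; done Jan 29, 2017 — timely.
Step 3: 60 days after Jan 29, 2017 (when the fee estimate is provided) is Mar 30, 2017; completed Mar 3, 2017, before the deadline.

Yes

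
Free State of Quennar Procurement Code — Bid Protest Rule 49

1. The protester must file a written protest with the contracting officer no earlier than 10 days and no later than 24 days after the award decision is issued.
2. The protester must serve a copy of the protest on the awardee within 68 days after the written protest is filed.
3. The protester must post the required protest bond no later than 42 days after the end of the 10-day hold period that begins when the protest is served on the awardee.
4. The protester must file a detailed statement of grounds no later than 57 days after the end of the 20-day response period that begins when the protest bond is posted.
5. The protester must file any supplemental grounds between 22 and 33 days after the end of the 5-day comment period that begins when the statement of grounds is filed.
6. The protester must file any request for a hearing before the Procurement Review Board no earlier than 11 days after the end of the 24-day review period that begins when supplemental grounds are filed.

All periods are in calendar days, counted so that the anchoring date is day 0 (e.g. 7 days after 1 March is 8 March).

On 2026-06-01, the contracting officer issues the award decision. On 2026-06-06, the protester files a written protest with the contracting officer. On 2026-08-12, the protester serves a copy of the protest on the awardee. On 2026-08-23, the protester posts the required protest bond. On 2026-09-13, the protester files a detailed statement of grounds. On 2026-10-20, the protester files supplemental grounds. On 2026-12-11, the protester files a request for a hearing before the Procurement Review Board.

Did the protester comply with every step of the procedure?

Step 1 — 10 and 24 days from 2026-06-01 (when the award decision is issued) are 2026-06-11 and 2026-06-25 respectively; 2026-06-06 is 5 days too early.
The analysis stops there.

No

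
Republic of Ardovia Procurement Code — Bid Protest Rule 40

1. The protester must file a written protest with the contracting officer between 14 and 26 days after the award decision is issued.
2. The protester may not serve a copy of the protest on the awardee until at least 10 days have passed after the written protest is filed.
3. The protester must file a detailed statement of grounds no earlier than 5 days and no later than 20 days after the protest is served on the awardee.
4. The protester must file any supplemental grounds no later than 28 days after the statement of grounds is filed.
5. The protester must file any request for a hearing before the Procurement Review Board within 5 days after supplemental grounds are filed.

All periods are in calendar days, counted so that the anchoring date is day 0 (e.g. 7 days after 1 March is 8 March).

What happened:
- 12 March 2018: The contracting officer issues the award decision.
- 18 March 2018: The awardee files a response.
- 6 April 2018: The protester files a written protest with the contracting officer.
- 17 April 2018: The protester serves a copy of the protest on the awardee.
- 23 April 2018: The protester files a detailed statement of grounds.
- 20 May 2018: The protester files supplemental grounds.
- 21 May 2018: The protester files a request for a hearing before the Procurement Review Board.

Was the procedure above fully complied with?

Step 1: the window is 14–26 days after 12 March 2018 (when the award decision is issued), so 26 March 2018 through 7 April 2018; done 6 April 2018, which is between those dates.
Step 2: the earliest permitted date is 10 days after 6 April 2018 (when the written protest is filed), i.e. 16 April 2018; 17 April 2018 is on or after that date.
Step 3: the window is 5–20 days after 17 April 2018 (when the protest is served on the awardee), so 22 April 2018 through 7 May 2018; 23 April 2018 falls inside that range.
Step 4: 28 days after 23 April 2018 (when the statement of grounds is filed) is 21 May 2018; done 20 May 2018 — timely.
Step 5: 5 days after 20 May 2018 (when supplemental grounds are filed) is 25 May 2018; completed 21 May 2018, before the deadline.

Yes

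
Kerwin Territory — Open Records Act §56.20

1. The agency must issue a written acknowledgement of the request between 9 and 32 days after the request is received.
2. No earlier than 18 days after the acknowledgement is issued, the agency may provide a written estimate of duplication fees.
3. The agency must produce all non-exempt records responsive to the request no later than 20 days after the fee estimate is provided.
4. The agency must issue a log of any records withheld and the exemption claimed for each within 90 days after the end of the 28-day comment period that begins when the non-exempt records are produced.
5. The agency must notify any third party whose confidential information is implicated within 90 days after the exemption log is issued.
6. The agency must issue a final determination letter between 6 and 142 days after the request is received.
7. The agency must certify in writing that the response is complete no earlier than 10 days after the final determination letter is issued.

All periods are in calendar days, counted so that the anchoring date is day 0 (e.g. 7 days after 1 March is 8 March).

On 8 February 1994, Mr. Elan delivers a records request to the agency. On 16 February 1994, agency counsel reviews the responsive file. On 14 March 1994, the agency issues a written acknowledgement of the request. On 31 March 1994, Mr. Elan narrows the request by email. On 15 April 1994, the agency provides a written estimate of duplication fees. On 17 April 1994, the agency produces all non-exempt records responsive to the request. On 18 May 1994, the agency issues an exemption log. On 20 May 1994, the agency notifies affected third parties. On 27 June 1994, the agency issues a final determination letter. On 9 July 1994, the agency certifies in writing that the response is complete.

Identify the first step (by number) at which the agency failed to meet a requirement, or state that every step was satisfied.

Step 1

(1) the permitted window runs from 8 February 1994 + 9 = 17 February 1994 to 8 February 1994 + 32 = 12 March 1994; done 14 March 1994 — 2 days after the window closed.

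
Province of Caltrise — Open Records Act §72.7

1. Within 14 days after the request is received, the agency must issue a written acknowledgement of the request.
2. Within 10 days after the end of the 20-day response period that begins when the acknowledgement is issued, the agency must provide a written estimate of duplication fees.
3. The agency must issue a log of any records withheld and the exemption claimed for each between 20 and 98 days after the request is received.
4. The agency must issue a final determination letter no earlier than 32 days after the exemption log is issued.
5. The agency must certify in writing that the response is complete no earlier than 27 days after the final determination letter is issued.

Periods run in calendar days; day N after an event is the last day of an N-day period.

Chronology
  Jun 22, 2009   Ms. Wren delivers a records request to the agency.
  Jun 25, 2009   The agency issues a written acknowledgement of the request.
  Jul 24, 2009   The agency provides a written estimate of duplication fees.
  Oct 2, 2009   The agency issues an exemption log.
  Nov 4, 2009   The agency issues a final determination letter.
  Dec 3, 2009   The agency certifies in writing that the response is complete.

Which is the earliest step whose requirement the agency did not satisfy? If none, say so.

Step 1 — counting 14 days from Jun 22, 2009 (when the request is received) gives a deadline of Jul 6, 2009; completed Jun 25, 2009, before the deadline.
Step 2 — counting 10 days from Jul 15, 2009 (end of the 20-day response period, which began when the acknowledgement is issued on Jun 25, 2009) gives a deadline of Jul 25, 2009; completed Jul 24, 2009, before the deadline.
Step 3 — 20 and 98 days from Jun 22, 2009 (when the request is received) are Jul 12, 2009 and Sep 28, 2009 respectively; done Oct 2, 2009 — 4 days after the window closed.

Step 3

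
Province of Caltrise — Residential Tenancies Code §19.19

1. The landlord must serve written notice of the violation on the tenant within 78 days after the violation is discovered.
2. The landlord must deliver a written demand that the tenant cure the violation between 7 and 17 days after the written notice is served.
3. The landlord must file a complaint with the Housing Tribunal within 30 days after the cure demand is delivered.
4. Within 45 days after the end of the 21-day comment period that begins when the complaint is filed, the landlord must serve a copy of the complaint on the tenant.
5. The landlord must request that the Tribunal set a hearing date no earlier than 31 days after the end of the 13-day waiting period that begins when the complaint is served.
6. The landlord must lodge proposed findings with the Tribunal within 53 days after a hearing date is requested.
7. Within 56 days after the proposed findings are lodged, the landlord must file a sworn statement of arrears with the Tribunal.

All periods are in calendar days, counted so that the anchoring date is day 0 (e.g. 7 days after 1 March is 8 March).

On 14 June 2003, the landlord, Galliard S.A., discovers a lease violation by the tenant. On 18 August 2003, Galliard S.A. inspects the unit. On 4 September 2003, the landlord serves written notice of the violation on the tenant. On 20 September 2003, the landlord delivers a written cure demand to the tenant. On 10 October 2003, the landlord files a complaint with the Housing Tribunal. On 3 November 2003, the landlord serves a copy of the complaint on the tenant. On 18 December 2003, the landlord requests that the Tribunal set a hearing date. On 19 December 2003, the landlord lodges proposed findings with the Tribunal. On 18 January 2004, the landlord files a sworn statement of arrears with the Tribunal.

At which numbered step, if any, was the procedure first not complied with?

Step 1: 78 days after 14 June 2003 (when the violation is discovered) is 31 August 2003; not done until 4 September 2003, 4 days after the deadline.

Step 1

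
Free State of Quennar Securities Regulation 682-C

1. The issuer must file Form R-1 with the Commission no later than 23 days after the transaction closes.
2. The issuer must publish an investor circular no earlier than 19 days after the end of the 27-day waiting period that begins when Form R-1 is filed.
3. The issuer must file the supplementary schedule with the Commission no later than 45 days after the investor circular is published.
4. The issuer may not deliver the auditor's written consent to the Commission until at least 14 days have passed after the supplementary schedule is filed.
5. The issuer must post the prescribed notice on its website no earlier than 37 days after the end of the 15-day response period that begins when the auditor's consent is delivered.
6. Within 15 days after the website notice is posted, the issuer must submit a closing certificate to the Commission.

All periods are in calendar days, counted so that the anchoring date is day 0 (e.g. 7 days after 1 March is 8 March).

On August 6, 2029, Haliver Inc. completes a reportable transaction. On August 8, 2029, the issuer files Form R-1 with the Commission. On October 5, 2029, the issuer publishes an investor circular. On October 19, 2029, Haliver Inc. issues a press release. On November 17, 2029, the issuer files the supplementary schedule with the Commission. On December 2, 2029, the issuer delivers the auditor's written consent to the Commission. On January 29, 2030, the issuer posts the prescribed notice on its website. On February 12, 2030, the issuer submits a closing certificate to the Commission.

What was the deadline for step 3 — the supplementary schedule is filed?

November 19, 2029

Step 3 runs from October 5, 2029, when the investor circular is published. 45 days after October 5, 2029 is November 19, 2029.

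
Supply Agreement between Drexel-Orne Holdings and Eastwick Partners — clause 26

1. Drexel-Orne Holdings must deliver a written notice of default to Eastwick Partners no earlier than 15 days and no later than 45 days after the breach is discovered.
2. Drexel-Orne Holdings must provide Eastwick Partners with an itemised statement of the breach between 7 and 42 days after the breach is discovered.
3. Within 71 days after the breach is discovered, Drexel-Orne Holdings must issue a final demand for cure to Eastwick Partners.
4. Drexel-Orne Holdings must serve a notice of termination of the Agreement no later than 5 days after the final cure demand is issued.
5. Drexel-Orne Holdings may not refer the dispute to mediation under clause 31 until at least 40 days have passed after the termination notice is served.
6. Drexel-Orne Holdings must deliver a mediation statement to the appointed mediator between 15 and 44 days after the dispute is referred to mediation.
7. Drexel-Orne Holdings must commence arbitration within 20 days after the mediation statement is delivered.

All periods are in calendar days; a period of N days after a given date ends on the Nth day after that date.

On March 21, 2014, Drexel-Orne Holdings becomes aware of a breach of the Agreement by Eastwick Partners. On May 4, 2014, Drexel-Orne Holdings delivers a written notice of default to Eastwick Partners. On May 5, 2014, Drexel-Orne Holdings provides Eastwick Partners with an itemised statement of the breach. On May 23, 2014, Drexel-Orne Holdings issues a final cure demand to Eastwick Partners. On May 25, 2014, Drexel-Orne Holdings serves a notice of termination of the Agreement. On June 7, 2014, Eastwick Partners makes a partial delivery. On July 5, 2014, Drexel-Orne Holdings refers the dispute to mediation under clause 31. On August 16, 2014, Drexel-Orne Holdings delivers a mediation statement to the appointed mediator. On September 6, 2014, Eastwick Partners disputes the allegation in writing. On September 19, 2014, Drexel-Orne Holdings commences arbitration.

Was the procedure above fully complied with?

Step 1: the window is 15–45 days after March 21, 2014 (when the breach is discovered), so April 5, 2014 through May 5, 2014; done May 4, 2014, which is between those dates.
Step 2: the window is 7–42 days after March 21, 2014 (when the breach is discovered), so March 28, 2014 through May 2, 2014; May 5, 2014 is 3 days past the end of the window.
No need to go further; step 2 was not satisfied.

No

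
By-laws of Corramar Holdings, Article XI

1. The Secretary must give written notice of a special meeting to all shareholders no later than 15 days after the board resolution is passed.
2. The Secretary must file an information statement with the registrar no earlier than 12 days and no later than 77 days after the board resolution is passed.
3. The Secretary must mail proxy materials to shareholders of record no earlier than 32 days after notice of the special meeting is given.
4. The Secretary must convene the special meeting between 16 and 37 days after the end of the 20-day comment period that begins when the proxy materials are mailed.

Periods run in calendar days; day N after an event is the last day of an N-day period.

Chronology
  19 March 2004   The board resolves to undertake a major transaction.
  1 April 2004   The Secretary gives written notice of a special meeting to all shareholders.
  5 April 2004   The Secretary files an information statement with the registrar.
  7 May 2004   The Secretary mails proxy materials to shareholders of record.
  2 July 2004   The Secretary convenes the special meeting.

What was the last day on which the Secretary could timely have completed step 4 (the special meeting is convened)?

3 July 2004

The proxy materials are mailed on 7 May 2004; the 20-day comment period therefore ends 27 May 2004, and step 4 runs from that date. The window is 16–37 days after 27 May 2004; it closes on 3 July 2004.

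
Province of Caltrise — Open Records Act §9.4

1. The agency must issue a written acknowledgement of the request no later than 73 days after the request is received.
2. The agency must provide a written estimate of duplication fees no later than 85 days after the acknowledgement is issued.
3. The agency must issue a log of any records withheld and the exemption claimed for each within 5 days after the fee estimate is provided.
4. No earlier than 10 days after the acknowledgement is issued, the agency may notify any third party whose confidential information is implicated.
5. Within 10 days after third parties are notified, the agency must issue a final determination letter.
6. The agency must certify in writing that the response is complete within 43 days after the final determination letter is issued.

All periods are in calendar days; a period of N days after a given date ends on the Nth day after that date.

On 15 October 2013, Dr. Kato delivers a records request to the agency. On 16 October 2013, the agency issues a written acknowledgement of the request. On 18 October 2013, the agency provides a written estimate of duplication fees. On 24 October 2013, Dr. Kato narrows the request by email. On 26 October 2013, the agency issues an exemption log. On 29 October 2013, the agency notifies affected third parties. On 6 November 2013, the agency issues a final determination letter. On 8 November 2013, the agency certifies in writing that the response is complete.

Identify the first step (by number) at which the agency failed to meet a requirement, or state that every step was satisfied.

(1) due by 15 October 2013 + 73 days = 27 December 2013; done 16 October 2013 — timely.
(2) due by 16 October 2013 + 85 days = 9 January 2014; done 18 October 2013 — timely.
(3) due by 18 October 2013 + 5 days = 23 October 2013; done 26 October 2013 — 3 days late.

Step 3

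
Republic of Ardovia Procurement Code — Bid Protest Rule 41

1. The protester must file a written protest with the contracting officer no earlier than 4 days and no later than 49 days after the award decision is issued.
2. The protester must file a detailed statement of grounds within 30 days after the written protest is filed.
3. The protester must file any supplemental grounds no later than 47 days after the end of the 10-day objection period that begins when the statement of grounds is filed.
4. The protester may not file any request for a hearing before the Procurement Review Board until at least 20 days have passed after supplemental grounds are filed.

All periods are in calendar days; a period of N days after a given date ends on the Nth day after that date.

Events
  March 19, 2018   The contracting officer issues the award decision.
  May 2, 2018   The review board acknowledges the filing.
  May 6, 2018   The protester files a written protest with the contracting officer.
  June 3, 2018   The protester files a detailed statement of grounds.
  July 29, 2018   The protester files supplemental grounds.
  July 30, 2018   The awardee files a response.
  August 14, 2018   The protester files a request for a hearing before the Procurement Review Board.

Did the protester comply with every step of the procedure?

Step 1 — 4 and 49 days from March 19, 2018 (when the award decision is issued) are March 23, 2018 and May 7, 2018 respectively; May 6, 2018 falls inside that range.
Step 2 — counting 30 days from May 6, 2018 (when the written protest is filed) gives a deadline of June 5, 2018; June 3, 2018 is within that limit.
Step 3 — counting 47 days from June 13, 2018 (end of the 10-day objection period, which began when the statement of grounds is filed on June 3, 2018) gives a deadline of July 30, 2018; done July 29, 2018 — timely.
Step 4 — must wait 20 days from July 29, 2018 (when supplemental grounds are filed), so not before August 18, 2018; August 14, 2018 is 4 days before the earliest permitted date.
The analysis stops there.

No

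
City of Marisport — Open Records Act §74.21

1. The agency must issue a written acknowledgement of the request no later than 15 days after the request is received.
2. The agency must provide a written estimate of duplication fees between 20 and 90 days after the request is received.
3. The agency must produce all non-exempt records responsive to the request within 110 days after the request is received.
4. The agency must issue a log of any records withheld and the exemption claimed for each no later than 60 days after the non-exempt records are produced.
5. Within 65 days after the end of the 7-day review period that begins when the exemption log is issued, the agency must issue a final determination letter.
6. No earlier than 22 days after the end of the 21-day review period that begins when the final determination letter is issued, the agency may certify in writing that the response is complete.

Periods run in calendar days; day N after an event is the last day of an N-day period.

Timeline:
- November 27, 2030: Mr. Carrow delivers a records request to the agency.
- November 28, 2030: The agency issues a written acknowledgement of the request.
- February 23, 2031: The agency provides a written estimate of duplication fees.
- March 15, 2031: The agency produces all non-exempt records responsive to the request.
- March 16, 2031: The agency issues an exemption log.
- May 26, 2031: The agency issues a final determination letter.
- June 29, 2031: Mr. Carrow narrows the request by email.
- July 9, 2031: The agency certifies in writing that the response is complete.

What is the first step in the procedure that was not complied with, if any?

None — every step was satisfied

Step 1 — counting 15 days from November 27, 2030 (when the request is received) gives a deadline of December 12, 2030; November 28, 2030 is within that limit.
Step 2 — 20 and 90 days from November 27, 2030 (when the request is received) are December 17, 2030 and February 25, 2031 respectively; done February 23, 2031 — within the window.
Step 3 — counting 110 days from November 27, 2030 (when the request is received) gives a deadline of March 17, 2031; done March 15, 2031 — timely.
Step 4 — counting 60 days from March 15, 2031 (when the non-exempt records are produced) gives a deadline of May 14, 2031; March 16, 2031 is within that limit.
Step 5 — counting 65 days from March 23, 2031 (end of the 7-day review period, which began when the exemption log is issued on March 16, 2031) gives a deadline of May 27, 2031; done May 26, 2031 — timely.
Step 6 — must wait 22 days from June 16, 2031 (end of the 21-day review period, which began when the final determination letter is issued on May 26, 2031), so not before July 8, 2031; done July 9, 2031 — permitted.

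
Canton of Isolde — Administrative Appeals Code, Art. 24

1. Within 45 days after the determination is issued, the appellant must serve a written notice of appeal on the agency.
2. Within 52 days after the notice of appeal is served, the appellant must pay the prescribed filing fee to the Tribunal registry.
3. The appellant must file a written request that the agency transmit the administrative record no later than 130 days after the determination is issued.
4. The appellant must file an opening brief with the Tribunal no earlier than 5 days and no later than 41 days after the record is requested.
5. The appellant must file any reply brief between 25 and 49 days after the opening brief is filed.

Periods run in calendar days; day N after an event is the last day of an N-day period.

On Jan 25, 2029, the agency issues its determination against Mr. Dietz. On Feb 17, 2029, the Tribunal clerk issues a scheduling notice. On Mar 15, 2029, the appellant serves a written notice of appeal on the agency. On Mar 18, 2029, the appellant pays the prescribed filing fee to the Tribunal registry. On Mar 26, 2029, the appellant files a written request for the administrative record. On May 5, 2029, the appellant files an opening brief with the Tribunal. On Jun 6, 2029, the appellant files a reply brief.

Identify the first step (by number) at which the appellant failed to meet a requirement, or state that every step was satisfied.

(1) due by Jan 25, 2029 + 45 days = Mar 11, 2029; not done until Mar 15, 2029, 4 days after the deadline.

Step 1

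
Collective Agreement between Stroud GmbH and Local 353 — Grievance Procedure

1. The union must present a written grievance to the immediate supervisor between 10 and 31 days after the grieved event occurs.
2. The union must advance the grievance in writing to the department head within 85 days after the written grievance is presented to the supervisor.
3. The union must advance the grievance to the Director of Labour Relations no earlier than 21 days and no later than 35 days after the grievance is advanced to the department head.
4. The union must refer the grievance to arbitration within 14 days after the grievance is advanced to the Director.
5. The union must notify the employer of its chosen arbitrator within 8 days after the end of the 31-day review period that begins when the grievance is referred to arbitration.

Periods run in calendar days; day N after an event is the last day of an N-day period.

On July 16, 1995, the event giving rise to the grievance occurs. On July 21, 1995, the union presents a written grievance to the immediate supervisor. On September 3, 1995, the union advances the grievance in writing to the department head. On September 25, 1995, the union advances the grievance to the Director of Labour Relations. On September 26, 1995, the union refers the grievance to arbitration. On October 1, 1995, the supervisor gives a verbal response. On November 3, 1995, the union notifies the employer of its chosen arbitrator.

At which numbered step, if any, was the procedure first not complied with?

Step 1: the window is 10–31 days after July 16, 1995 (when the grieved event occurs), so July 26, 1995 through August 16, 1995; done July 21, 1995 — 5 days before the window opened.

Step 1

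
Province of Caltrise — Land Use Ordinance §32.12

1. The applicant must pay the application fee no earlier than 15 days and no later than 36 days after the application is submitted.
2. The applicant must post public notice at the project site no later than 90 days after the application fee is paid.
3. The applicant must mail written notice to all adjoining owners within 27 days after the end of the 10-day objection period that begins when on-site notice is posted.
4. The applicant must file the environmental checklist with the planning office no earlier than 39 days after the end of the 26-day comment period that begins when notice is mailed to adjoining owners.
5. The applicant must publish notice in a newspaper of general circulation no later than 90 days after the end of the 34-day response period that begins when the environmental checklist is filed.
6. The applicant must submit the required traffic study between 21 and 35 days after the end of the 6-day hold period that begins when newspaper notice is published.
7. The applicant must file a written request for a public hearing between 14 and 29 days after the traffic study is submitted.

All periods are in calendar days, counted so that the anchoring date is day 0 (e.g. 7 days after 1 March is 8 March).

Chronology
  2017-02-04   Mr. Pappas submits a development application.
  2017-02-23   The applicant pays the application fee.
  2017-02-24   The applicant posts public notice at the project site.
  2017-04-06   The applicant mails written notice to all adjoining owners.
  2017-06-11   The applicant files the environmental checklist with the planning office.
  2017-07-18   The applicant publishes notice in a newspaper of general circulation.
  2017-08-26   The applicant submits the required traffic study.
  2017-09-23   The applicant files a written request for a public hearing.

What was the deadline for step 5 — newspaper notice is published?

The environmental checklist is filed on 2017-06-11; the 34-day response period therefore ends 2017-07-15, and step 5 runs from that date. 90 days after 2017-07-15 is 2017-10-13.

2017-10-13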